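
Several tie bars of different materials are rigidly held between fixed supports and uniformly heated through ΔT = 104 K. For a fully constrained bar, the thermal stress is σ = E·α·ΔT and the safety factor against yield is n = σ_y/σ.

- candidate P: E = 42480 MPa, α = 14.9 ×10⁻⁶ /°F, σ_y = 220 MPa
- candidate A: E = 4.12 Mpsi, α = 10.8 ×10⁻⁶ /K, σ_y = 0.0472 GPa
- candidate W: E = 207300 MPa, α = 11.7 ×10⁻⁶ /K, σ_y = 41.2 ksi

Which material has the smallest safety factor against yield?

candidate W

With everything in SI (GPa, ×10⁻⁶/K, MPa):
  candidate P: E = 42.48, α = 26.8, σ_y = 220.0 → σ = 118 MPa, n = 1.86
  candidate A: E = 28.41, α = 10.8, σ_y = 47.20 → σ = 31.9 MPa, n = 1.48
  candidate W: E = 207.3, α = 11.7, σ_y = 284.1 → σ = 252 MPa, n = 1.13
The minimum is candidate W at n = 1.13.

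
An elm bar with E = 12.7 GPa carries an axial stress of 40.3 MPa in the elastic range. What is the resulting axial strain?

3.17×10⁻³

ε = σ/E = 40.3 / 12700 = 3.17×10⁻³.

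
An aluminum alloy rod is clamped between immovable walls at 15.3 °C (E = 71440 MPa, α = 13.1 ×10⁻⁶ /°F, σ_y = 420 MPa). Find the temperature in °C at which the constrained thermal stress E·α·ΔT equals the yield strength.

E = 71440 MPa = 71.44 GPa.
α = 13.1×10⁻⁶/°F × 9/5 = 23.6×10⁻⁶/K.
E·α·ΔT = 420.0 MPa ⇒ ΔT = 420.0 / (71.44×10³ × 23.6×10⁻⁶) = 249.3 K.
T = 15.3 + 249.3 = 264.6 °C.

265 °C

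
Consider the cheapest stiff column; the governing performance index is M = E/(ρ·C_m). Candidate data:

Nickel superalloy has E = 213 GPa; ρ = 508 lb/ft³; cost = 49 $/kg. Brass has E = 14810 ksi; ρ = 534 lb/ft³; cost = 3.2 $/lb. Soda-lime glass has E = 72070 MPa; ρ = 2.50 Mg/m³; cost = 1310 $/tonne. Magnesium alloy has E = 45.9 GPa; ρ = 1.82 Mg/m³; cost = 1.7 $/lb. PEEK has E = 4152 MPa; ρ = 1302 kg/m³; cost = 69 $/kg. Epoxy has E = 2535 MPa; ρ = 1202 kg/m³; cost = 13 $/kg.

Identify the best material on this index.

In SI units:
  nickel superalloy: E = 213.0 GPa, ρ = 8137 kg/m³, cost = 49.00 $/kg
  brass: E = 102.1 GPa, ρ = 8554 kg/m³, cost = 7.055 $/kg
  soda-lime glass: E = 72.07 GPa, ρ = 2500 kg/m³, cost = 1.310 $/kg
  magnesium alloy: E = 45.90 GPa, ρ = 1820 kg/m³, cost = 3.748 $/kg
  PEEK: E = 4.152 GPa, ρ = 1302 kg/m³, cost = 69.00 $/kg
  epoxy: E = 2.535 GPa, ρ = 1202 kg/m³, cost = 13.00 $/kg
  soda-lime glass: M = 22.0 MN·m per $
  magnesium alloy: M = 6.73 MN·m per $
  brass: M = 1.69 MN·m per $
  nickel superalloy: M = 0.534 MN·m per $
  epoxy: M = 0.162 MN·m per $
  PEEK: M = 0.0462 MN·m per $
The maximum is for soda-lime glass.

soda-lime glass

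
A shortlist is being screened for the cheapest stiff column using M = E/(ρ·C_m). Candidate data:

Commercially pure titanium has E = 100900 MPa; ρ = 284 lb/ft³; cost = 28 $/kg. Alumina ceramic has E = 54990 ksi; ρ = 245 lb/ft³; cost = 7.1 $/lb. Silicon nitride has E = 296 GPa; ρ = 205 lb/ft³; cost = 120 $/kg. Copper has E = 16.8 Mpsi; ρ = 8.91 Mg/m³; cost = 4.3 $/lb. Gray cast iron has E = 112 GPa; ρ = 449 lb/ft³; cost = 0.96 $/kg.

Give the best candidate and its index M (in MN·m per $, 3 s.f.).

Normalizing units and computing the index:
  commercially pure titanium: E = 100.9 GPa, ρ = 4549 kg/m³, cost = 28.00 $/kg
  alumina ceramic: E = 379.1 GPa, ρ = 3925 kg/m³, cost = 15.65 $/kg
  silicon nitride: E = 296.0 GPa, ρ = 3284 kg/m³, cost = 120.0 $/kg
  copper: E = 115.8 GPa, ρ = 8910 kg/m³, cost = 9.480 $/kg
  gray cast iron: E = 112.0 GPa, ρ = 7192 kg/m³, cost = 0.9600 $/kg
  gray cast iron: M = 16.2 MN·m per $
  alumina ceramic: M = 6.17 MN·m per $
  copper: M = 1.37 MN·m per $
  commercially pure titanium: M = 0.792 MN·m per $
  silicon nitride: M = 0.751 MN·m per $
Gray cast iron ranks first.

gray cast iron, M = 16.2 MN·m per $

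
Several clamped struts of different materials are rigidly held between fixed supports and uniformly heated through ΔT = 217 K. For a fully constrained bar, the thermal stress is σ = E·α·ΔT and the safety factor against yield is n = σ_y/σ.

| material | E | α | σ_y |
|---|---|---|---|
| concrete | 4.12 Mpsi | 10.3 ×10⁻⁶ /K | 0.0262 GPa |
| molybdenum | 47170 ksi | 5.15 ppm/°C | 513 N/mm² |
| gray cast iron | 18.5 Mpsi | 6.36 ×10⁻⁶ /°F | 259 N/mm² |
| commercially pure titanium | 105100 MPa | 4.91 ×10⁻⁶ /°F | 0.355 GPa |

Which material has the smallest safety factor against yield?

Converting E to GPa, α to ×10⁻⁶/K, σ_y to MPa, then σ and n for each:
  concrete: E = 28.41, α = 10.3, σ_y = 26.20 → σ = 63.5 MPa, n = 0.413
  molybdenum: E = 325.2, α = 5.15, σ_y = 513.0 → σ = 363 MPa, n = 1.41
  gray cast iron: E = 127.6, α = 11.4, σ_y = 259.0 → σ = 317 MPa, n = 0.817
  commercially pure titanium: E = 105.1, α = 8.84, σ_y = 355.0 → σ = 202 MPa, n = 1.76
Smallest n: concrete with n = 0.413.

concrete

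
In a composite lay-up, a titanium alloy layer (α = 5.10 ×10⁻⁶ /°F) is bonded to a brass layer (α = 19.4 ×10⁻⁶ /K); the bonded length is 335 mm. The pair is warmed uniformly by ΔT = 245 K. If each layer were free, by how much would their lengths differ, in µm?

839 µm

titanium alloy: α = 5.10×10⁻⁶/°F × 9/5 = 9.18×10⁻⁶/K.
Δα = |9.18 − 19.4|×10⁻⁶/K = 10.2×10⁻⁶/K.
ΔL_mismatch = Δα·L·ΔT = 10.2×10⁻⁶ × 335.0 mm × 245.0 K = 839 µm.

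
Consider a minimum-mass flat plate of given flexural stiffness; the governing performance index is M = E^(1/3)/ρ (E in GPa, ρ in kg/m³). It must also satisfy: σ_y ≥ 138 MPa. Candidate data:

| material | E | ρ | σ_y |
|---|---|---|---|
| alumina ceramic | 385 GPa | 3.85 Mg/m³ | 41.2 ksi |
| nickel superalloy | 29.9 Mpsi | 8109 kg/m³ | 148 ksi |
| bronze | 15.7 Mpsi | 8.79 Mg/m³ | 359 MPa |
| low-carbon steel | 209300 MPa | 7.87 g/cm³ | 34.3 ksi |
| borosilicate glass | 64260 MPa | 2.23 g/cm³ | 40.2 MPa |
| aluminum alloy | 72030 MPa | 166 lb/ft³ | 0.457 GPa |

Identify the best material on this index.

Screen on constraints: σ_y ≥ 138 MPa. Survivors: alumina ceramic, nickel superalloy, bronze, low-carbon steel, aluminum alloy.
In SI units:
  alumina ceramic: E = 385.0 GPa, ρ = 3850 kg/m³
  nickel superalloy: E = 206.2 GPa, ρ = 8109 kg/m³
  bronze: E = 108.2 GPa, ρ = 8790 kg/m³
  low-carbon steel: E = 209.3 GPa, ρ = 7870 kg/m³
  aluminum alloy: E = 72.03 GPa, ρ = 2659 kg/m³
  alumina ceramic: M = 1.89×10⁻³
  aluminum alloy: M = 1.56×10⁻³
  low-carbon steel: M = 0.754×10⁻³
  nickel superalloy: M = 0.728×10⁻³
  bronze: M = 0.542×10⁻³
The maximum is for alumina ceramic.

alumina ceramic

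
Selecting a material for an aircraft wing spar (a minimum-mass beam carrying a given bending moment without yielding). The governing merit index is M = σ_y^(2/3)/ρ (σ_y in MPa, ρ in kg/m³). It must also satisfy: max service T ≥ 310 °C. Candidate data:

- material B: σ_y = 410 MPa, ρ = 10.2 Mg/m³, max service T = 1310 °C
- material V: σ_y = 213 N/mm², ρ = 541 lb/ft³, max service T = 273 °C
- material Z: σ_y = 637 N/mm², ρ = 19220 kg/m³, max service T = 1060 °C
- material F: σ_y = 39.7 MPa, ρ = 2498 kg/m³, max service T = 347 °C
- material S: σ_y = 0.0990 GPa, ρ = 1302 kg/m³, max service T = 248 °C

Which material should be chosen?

material B

Screen on constraints: max service T ≥ 310 °C. Survivors: material B, material Z, material F.
Normalizing units and computing the index:
  material B: σ_y = 410.0 MPa, ρ = 10200 kg/m³
  material Z: σ_y = 637.0 MPa, ρ = 19220 kg/m³
  material F: σ_y = 39.70 MPa, ρ = 2498 kg/m³
  material B: M = 5.41×10⁻³
  material F: M = 4.66×10⁻³
  material Z: M = 3.85×10⁻³
The maximum is for material B.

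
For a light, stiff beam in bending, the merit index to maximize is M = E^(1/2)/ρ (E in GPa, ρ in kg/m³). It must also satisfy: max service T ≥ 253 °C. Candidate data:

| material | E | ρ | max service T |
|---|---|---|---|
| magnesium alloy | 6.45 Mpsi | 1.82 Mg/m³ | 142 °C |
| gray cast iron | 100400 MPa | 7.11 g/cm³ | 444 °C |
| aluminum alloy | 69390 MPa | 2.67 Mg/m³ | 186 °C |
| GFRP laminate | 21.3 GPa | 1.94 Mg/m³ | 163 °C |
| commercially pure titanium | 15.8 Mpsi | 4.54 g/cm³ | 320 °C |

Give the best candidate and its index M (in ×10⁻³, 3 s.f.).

Screen on constraints: max service T ≥ 253 °C. Survivors: gray cast iron, commercially pure titanium.
Normalizing units and computing the index:
  gray cast iron: E = 100.4 GPa, ρ = 7110 kg/m³
  commercially pure titanium: E = 108.9 GPa, ρ = 4540 kg/m³
  commercially pure titanium: M = 2.30×10⁻³
  gray cast iron: M = 1.41×10⁻³
Highest index: commercially pure titanium.

commercially pure titanium, M = 2.30×10⁻³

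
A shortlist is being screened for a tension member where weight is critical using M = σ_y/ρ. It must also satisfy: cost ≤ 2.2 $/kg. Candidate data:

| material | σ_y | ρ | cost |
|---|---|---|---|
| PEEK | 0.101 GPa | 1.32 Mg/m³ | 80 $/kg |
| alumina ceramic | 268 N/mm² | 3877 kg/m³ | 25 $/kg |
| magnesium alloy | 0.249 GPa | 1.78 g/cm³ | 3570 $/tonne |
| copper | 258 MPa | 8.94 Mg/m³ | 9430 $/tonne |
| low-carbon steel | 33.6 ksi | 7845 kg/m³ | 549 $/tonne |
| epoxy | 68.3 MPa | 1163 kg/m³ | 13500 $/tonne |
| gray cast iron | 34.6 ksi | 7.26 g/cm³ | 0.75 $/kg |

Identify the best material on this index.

Screen on constraints: cost ≤ 2.2 $/kg. Survivors: low-carbon steel, gray cast iron.
Putting every candidate on a common basis:
  low-carbon steel: σ_y = 231.7 MPa, ρ = 7845 kg/m³
  gray cast iron: σ_y = 238.6 MPa, ρ = 7260 kg/m³
  gray cast iron: M = 32.9 kN·m/kg
  low-carbon steel: M = 29.5 kN·m/kg
Gray cast iron ranks first.

gray cast iron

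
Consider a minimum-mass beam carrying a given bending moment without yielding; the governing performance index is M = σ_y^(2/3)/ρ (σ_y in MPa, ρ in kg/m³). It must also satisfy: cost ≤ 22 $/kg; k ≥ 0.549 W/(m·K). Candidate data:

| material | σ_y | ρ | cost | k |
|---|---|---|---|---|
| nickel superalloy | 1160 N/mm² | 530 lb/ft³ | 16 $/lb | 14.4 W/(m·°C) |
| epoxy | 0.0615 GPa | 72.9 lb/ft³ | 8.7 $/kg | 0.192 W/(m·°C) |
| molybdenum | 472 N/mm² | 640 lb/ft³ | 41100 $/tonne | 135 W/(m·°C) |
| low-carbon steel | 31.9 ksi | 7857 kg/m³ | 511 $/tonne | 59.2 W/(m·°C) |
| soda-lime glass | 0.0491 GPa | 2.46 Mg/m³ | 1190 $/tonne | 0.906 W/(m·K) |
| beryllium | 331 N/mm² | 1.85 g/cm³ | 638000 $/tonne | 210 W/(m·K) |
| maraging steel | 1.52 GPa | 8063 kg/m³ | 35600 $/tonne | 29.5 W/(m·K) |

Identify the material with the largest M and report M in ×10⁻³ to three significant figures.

Screen on constraints: cost ≤ 22 $/kg; k ≥ 0.549 W/(m·K). Survivors: low-carbon steel, soda-lime glass.
Normalizing units and computing the index:
  low-carbon steel: σ_y = 219.9 MPa, ρ = 7857 kg/m³
  soda-lime glass: σ_y = 49.10 MPa, ρ = 2460 kg/m³
  soda-lime glass: M = 5.45×10⁻³
  low-carbon steel: M = 4.64×10⁻³
The maximum is for soda-lime glass.

soda-lime glass, M = 5.45×10⁻³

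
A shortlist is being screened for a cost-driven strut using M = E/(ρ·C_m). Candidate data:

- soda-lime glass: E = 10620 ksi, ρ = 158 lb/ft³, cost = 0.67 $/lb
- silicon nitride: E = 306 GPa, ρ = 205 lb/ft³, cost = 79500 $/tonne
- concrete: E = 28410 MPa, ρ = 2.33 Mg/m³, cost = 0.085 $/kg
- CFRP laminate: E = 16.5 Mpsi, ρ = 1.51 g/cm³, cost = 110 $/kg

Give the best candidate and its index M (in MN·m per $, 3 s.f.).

In SI units:
  soda-lime glass: E = 73.22 GPa, ρ = 2531 kg/m³, cost = 1.477 $/kg
  silicon nitride: E = 306.0 GPa, ρ = 3284 kg/m³, cost = 79.50 $/kg
  concrete: E = 28.41 GPa, ρ = 2330 kg/m³, cost = 0.08500 $/kg
  CFRP laminate: E = 113.8 GPa, ρ = 1510 kg/m³, cost = 110.0 $/kg
  concrete: M = 143 MN·m per $
  soda-lime glass: M = 19.6 MN·m per $
  silicon nitride: M = 1.17 MN·m per $
  CFRP laminate: M = 0.685 MN·m per $
Highest index: concrete.

concrete, M = 143 MN·m per $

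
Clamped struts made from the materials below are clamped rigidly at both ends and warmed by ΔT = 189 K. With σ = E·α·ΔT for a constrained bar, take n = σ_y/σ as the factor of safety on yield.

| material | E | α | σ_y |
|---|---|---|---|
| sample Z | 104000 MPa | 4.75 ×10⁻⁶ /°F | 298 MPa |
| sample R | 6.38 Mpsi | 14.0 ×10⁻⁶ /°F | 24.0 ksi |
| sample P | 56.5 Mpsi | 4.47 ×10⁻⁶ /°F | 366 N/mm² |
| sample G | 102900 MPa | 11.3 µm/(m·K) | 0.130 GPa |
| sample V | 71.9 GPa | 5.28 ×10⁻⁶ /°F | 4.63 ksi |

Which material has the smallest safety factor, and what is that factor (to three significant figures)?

In consistent units (E in GPa, α in ×10⁻⁶/K, σ_y in MPa):
  sample Z: E = 104.0, α = 8.55, σ_y = 298.0 → σ = 168 MPa, n = 1.77
  sample R: E = 43.99, α = 25.2, σ_y = 165.5 → σ = 210 MPa, n = 0.790
  sample P: E = 389.6, α = 8.05, σ_y = 366.0 → σ = 592 MPa, n = 0.618
  sample G: E = 102.9, α = 11.3, σ_y = 130.0 → σ = 220 MPa, n = 0.592
  sample V: E = 71.90, α = 9.50, σ_y = 31.92 → σ = 129 MPa, n = 0.247
Smallest n: sample V with n = 0.247.

sample V, n = 0.247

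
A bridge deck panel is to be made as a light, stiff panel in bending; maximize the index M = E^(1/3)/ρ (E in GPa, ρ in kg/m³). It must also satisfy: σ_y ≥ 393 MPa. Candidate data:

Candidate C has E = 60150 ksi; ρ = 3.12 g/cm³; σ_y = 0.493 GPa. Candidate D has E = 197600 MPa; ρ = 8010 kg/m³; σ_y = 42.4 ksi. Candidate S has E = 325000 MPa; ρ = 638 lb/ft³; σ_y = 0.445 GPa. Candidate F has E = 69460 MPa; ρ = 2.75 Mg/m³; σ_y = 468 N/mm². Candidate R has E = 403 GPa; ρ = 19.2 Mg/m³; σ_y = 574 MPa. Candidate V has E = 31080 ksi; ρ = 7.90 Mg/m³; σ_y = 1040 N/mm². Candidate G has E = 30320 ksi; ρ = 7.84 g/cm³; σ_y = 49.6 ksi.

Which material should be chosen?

candidate C

Screen on constraints: σ_y ≥ 393 MPa. Survivors: candidate C, candidate S, candidate F, candidate R, candidate V.
Putting every candidate on a common basis:
  candidate C: E = 414.7 GPa, ρ = 3120 kg/m³
  candidate S: E = 325.0 GPa, ρ = 10220 kg/m³
  candidate F: E = 69.46 GPa, ρ = 2750 kg/m³
  candidate R: E = 403.0 GPa, ρ = 19200 kg/m³
  candidate V: E = 214.3 GPa, ρ = 7900 kg/m³
  candidate C: M = 2.39×10⁻³
  candidate F: M = 1.49×10⁻³
  candidate V: M = 0.757×10⁻³
  candidate S: M = 0.673×10⁻³
  candidate R: M = 0.385×10⁻³
The maximum is for candidate C.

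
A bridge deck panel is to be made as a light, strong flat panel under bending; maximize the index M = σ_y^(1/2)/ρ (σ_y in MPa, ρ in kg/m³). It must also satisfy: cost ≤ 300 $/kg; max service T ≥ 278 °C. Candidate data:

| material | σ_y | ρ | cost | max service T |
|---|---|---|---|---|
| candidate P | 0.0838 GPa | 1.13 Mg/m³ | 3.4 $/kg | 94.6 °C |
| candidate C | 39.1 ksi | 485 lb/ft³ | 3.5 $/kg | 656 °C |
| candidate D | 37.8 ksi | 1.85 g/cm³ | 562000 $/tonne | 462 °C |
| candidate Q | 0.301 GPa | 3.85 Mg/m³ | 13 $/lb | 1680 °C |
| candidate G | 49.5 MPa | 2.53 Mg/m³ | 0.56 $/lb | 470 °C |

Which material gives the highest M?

candidate Q

Screen on constraints: cost ≤ 300 $/kg; max service T ≥ 278 °C. Survivors: candidate C, candidate Q, candidate G.
In SI units:
  candidate C: σ_y = 269.6 MPa, ρ = 7769 kg/m³
  candidate Q: σ_y = 301.0 MPa, ρ = 3850 kg/m³
  candidate G: σ_y = 49.50 MPa, ρ = 2530 kg/m³
  candidate Q: M = 4.51×10⁻³
  candidate G: M = 2.78×10⁻³
  candidate C: M = 2.11×10⁻³
The maximum is for candidate Q.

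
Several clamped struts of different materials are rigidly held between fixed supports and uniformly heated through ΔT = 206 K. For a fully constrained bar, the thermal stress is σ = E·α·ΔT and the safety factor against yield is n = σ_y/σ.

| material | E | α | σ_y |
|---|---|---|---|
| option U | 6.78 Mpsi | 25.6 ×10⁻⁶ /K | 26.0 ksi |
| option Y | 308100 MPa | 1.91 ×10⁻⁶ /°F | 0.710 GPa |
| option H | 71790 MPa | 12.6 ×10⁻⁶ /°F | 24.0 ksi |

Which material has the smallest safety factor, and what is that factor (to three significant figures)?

option H, n = 0.493

Per material, after unit conversion:
  option U: E = 46.75, α = 25.6, σ_y = 179.3 → σ = 247 MPa, n = 0.727
  option Y: E = 308.1, α = 3.44, σ_y = 710.0 → σ = 218 MPa, n = 3.25
  option H: E = 71.79, α = 22.7, σ_y = 165.5 → σ = 335 MPa, n = 0.493
Smallest n: option H with n = 0.493.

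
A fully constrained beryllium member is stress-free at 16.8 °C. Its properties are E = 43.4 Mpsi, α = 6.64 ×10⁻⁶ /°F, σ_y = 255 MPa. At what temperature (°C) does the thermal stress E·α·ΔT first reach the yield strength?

88.1 °C

E = 43.4 Mpsi = 299.2 GPa.
α = 6.64×10⁻⁶/°F × 9/5 = 12.0×10⁻⁶/K.
E·α·ΔT = 255.0 MPa ⇒ ΔT = 255.0 / (299.2×10³ × 12.0×10⁻⁶) = 71.30 K.
T = 16.8 + 71.30 = 88.10 °C.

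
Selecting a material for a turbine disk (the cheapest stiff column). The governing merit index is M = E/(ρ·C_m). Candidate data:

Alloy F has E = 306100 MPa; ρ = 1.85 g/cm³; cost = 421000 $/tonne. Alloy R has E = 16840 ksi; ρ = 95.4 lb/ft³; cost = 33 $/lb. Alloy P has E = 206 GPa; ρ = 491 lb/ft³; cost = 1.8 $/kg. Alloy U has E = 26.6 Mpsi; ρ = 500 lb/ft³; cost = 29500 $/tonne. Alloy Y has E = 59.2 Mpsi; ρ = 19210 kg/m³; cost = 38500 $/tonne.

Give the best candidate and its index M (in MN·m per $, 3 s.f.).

alloy P, M = 14.6 MN·m per $

After converting to SI:
  alloy F: E = 306.1 GPa, ρ = 1850 kg/m³, cost = 421.0 $/kg
  alloy R: E = 116.1 GPa, ρ = 1528 kg/m³, cost = 72.75 $/kg
  alloy P: E = 206.0 GPa, ρ = 7865 kg/m³, cost = 1.800 $/kg
  alloy U: E = 183.4 GPa, ρ = 8009 kg/m³, cost = 29.50 $/kg
  alloy Y: E = 408.2 GPa, ρ = 19210 kg/m³, cost = 38.50 $/kg
  alloy P: M = 14.6 MN·m per $
  alloy R: M = 1.04 MN·m per $
  alloy U: M = 0.776 MN·m per $
  alloy Y: M = 0.552 MN·m per $
  alloy F: M = 0.393 MN·m per $
The maximum is for alloy P.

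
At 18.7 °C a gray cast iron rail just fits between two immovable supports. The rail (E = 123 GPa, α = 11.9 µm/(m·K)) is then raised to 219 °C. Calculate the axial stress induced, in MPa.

293 MPa

ΔT = 200.3 K. Constrained thermal stress σ = E·α·ΔT = 123.0×10³ MPa × 11.9×10⁻⁶ × 200.3 = 293 MPa (compressive).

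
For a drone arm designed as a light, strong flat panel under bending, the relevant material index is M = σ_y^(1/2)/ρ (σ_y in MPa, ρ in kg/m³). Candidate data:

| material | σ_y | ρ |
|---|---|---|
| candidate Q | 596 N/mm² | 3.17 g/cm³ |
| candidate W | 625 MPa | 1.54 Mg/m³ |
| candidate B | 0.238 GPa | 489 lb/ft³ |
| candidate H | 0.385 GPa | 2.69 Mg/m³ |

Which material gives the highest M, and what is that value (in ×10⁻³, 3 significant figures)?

Convert each candidate to consistent units, then evaluate M:
  candidate Q: σ_y = 596.0 MPa, ρ = 3170 kg/m³
  candidate W: σ_y = 625.0 MPa, ρ = 1540 kg/m³
  candidate B: σ_y = 238.0 MPa, ρ = 7833 kg/m³
  candidate H: σ_y = 385.0 MPa, ρ = 2690 kg/m³
  candidate W: M = 16.2×10⁻³
  candidate Q: M = 7.70×10⁻³
  candidate H: M = 7.29×10⁻³
  candidate B: M = 1.97×10⁻³
The maximum is for candidate W.

candidate W, M = 16.2×10⁻³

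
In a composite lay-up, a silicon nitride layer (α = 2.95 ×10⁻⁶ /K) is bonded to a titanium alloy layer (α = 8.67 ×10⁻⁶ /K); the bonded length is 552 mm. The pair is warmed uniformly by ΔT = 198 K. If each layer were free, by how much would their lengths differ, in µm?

625 µm

Δα = |2.95 − 8.67|×10⁻⁶/K = 5.72×10⁻⁶/K.
ΔL_mismatch = Δα·L·ΔT = 5.72×10⁻⁶ × 552.0 mm × 198.0 K = 625 µm.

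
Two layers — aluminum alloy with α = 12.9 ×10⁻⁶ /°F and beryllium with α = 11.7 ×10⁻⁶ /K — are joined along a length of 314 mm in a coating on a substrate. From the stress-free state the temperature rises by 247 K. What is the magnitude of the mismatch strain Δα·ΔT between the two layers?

2.85×10⁻³

aluminum alloy: α = 12.9×10⁻⁶/°F × 9/5 = 23.2×10⁻⁶/K.
Δα = |23.2 − 11.7|×10⁻⁶/K = 11.5×10⁻⁶/K.
Mismatch strain = Δα·ΔT = 11.5×10⁻⁶ × 247.0 = 2.85×10⁻³.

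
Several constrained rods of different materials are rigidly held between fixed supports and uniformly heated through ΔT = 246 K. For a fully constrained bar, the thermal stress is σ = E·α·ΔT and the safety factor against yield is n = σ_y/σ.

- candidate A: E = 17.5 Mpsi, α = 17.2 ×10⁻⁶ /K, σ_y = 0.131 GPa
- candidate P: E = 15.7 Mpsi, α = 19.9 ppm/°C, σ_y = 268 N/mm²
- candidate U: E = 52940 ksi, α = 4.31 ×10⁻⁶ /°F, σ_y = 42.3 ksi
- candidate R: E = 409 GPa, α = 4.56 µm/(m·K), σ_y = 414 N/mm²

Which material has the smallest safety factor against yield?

candidate A

Converting E to GPa, α to ×10⁻⁶/K, σ_y to MPa, then σ and n for each:
  candidate A: E = 120.7, α = 17.2, σ_y = 131.0 → σ = 511 MPa, n = 0.257
  candidate P: E = 108.2, α = 19.9, σ_y = 268.0 → σ = 530 MPa, n = 0.506
  candidate U: E = 365.0, α = 7.76, σ_y = 291.6 → σ = 697 MPa, n = 0.419
  candidate R: E = 409.0, α = 4.56, σ_y = 414.0 → σ = 459 MPa, n = 0.902
Smallest n: candidate A with n = 0.257.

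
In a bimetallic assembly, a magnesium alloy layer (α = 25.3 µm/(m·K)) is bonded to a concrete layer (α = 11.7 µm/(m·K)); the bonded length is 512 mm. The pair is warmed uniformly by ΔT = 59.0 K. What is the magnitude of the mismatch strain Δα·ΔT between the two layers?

8.02×10⁻⁴

Δα = |25.3 − 11.7|×10⁻⁶/K = 13.6×10⁻⁶/K.
Mismatch strain = Δα·ΔT = 13.6×10⁻⁶ × 59.0 = 8.02×10⁻⁴.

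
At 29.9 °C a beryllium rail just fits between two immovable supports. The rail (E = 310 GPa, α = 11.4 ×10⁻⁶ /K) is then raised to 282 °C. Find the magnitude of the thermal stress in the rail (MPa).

ΔT = 252.1 K. Constrained thermal stress σ = E·α·ΔT = 310.0×10³ MPa × 11.4×10⁻⁶ × 252.1 = 891 MPa (compressive).

891 MPa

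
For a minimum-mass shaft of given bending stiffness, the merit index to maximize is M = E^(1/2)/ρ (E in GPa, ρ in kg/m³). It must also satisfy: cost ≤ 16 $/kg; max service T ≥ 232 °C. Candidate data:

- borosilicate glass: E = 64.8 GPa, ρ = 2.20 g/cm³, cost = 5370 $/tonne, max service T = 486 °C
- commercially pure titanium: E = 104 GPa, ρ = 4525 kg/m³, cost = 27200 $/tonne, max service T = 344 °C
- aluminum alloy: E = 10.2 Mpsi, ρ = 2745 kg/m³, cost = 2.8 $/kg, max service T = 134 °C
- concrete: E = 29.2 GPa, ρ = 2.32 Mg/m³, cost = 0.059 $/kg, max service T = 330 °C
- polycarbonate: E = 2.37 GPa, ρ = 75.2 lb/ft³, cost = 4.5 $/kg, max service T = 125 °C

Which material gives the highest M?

borosilicate glass

Screen on constraints: cost ≤ 16 $/kg; max service T ≥ 232 °C. Survivors: borosilicate glass, concrete.
In SI units:
  borosilicate glass: E = 64.80 GPa, ρ = 2200 kg/m³
  concrete: E = 29.20 GPa, ρ = 2320 kg/m³
  borosilicate glass: M = 3.66×10⁻³
  concrete: M = 2.33×10⁻³
The maximum is for borosilicate glass.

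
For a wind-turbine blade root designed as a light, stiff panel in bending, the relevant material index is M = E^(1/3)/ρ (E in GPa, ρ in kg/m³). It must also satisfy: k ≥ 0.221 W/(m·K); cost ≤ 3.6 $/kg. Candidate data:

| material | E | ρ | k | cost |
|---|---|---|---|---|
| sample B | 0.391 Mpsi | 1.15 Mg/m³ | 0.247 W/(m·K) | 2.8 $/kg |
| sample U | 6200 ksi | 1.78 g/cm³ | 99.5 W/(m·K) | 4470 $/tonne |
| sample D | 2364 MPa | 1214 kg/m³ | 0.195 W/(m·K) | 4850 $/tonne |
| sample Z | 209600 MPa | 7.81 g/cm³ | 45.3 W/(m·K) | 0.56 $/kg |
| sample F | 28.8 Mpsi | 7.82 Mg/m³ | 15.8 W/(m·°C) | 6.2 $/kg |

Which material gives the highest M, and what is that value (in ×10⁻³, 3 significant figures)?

sample B, M = 1.21×10⁻³

Screen on constraints: k ≥ 0.221 W/(m·K); cost ≤ 3.6 $/kg. Survivors: sample B, sample Z.
Normalizing units and computing the index:
  sample B: E = 2.696 GPa, ρ = 1150 kg/m³
  sample Z: E = 209.6 GPa, ρ = 7810 kg/m³
  sample B: M = 1.21×10⁻³
  sample Z: M = 0.761×10⁻³
Sample B ranks first.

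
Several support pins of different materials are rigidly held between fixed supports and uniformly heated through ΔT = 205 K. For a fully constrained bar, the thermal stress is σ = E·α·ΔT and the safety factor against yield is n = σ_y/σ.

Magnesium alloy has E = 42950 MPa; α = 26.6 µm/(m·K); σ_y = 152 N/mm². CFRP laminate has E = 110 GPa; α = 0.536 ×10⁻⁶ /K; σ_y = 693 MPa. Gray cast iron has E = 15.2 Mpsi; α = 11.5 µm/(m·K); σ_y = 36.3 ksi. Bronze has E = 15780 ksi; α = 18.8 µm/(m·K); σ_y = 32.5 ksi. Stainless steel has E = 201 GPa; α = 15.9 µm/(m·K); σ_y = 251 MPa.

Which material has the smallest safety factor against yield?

In consistent units (E in GPa, α in ×10⁻⁶/K, σ_y in MPa):
  magnesium alloy: E = 42.95, α = 26.6, σ_y = 152.0 → σ = 234 MPa, n = 0.649
  CFRP laminate: E = 110.0, α = 0.536, σ_y = 693.0 → σ = 12.1 MPa, n = 57.3
  gray cast iron: E = 104.8, α = 11.5, σ_y = 250.3 → σ = 247 MPa, n = 1.01
  bronze: E = 108.8, α = 18.8, σ_y = 224.1 → σ = 419 MPa, n = 0.534
  stainless steel: E = 201.0, α = 15.9, σ_y = 251.0 → σ = 655 MPa, n = 0.383
The minimum is stainless steel at n = 0.383.

stainless steel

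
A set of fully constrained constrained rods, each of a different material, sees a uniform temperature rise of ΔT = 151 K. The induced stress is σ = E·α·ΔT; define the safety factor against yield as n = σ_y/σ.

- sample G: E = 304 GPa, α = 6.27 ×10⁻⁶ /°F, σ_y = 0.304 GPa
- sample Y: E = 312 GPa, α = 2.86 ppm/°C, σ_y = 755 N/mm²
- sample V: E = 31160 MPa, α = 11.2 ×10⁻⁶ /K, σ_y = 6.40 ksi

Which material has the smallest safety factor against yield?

Converting E to GPa, α to ×10⁻⁶/K, σ_y to MPa, then σ and n for each:
  sample G: E = 304.0, α = 11.3, σ_y = 304.0 → σ = 518 MPa, n = 0.587
  sample Y: E = 312.0, α = 2.86, σ_y = 755.0 → σ = 135 MPa, n = 5.60
  sample V: E = 31.16, α = 11.2, σ_y = 44.13 → σ = 52.7 MPa, n = 0.837
Smallest n: sample G with n = 0.587.

sample G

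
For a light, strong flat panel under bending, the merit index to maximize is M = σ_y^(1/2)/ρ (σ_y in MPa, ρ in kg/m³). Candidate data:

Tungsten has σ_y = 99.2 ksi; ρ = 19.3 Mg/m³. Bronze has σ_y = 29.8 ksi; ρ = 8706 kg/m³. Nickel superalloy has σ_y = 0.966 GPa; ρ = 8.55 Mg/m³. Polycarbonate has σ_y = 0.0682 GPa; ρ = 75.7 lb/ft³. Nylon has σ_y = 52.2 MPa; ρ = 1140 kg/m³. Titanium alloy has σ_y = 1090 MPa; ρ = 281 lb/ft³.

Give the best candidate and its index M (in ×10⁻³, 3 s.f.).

After converting to SI:
  tungsten: σ_y = 684.0 MPa, ρ = 19300 kg/m³
  bronze: σ_y = 205.5 MPa, ρ = 8706 kg/m³
  nickel superalloy: σ_y = 966.0 MPa, ρ = 8550 kg/m³
  polycarbonate: σ_y = 68.20 MPa, ρ = 1213 kg/m³
  nylon: σ_y = 52.20 MPa, ρ = 1140 kg/m³
  titanium alloy: σ_y = 1090 MPa, ρ = 4501 kg/m³
  titanium alloy: M = 7.33×10⁻³
  polycarbonate: M = 6.81×10⁻³
  nylon: M = 6.34×10⁻³
  nickel superalloy: M = 3.64×10⁻³
  bronze: M = 1.65×10⁻³
  tungsten: M = 1.36×10⁻³
The maximum is for titanium alloy.

titanium alloy, M = 7.33×10⁻³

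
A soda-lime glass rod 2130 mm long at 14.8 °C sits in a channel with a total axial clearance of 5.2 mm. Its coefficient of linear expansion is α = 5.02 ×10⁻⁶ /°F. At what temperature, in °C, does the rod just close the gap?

285 °C

α = 5.02×10⁻⁶/°F × 9/5 = 9.04×10⁻⁶/K.
α·L₀·ΔT = 5.2 mm ⇒ ΔT = 5.2 / (9.04×10⁻⁶ × 2130.0) = 270.2 K.
T = 14.8 + 270.2 = 285.0 °C.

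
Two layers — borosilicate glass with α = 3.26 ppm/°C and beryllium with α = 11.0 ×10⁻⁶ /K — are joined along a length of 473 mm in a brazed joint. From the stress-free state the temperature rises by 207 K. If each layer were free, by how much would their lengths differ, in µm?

Δα = |3.26 − 11.0|×10⁻⁶/K = 7.74×10⁻⁶/K.
ΔL_mismatch = Δα·L·ΔT = 7.74×10⁻⁶ × 473.0 mm × 207.0 K = 758 µm.

758 µm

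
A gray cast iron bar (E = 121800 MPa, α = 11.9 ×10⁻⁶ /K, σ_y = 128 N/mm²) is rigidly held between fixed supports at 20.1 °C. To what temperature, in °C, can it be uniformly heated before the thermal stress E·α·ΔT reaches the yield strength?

108 °C

E = 121800 MPa = 121.8 GPa.
σ_y = 128 N/mm² = 128.0 MPa.
E·α·ΔT = 128.0 MPa ⇒ ΔT = 128.0 / (121.8×10³ × 11.9×10⁻⁶) = 88.31 K.
T = 20.1 + 88.31 = 108.4 °C.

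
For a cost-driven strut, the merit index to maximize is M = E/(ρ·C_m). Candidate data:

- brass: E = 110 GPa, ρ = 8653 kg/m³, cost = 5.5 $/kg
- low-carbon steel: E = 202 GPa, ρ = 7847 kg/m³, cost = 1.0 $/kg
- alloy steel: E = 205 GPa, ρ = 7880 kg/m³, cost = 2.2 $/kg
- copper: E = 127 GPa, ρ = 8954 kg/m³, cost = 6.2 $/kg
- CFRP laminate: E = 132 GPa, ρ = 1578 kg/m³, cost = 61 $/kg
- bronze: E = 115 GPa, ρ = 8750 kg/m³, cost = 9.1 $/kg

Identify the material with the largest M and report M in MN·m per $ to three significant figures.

low-carbon steel, M = 25.7 MN·m per $

Evaluate M for each candidate:
  low-carbon steel: M = 25.7 MN·m per $
  alloy steel: M = 11.8 MN·m per $
  brass: M = 2.31 MN·m per $
  copper: M = 2.29 MN·m per $
  bronze: M = 1.44 MN·m per $
  CFRP laminate: M = 1.37 MN·m per $
Low-carbon steel has the largest M.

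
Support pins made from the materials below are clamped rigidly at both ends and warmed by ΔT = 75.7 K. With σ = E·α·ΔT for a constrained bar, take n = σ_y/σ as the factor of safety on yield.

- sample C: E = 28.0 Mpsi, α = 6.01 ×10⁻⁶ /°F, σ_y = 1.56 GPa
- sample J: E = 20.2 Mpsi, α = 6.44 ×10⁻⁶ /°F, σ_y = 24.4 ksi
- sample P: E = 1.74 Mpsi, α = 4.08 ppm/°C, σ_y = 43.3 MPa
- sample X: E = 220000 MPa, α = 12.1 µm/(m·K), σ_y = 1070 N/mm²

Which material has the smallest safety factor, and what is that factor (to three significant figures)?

sample J, n = 1.38

Converting E to GPa, α to ×10⁻⁶/K, σ_y to MPa, then σ and n for each:
  sample C: E = 193.1, α = 10.8, σ_y = 1560 → σ = 158 MPa, n = 9.87
  sample J: E = 139.3, α = 11.6, σ_y = 168.2 → σ = 122 MPa, n = 1.38
  sample P: E = 12.00, α = 4.08, σ_y = 43.30 → σ = 3.71 MPa, n = 11.7
  sample X: E = 220.0, α = 12.1, σ_y = 1070 → σ = 202 MPa, n = 5.31
Smallest n: sample J with n = 1.38.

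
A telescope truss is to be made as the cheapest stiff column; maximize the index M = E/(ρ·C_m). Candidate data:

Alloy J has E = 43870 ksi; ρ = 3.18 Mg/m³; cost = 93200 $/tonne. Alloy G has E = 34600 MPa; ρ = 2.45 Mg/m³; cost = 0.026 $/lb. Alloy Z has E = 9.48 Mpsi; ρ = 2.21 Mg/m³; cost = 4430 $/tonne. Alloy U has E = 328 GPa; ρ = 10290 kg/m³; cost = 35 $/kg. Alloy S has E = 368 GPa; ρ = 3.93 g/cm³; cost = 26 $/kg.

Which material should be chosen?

Convert each candidate to consistent units, then evaluate M:
  alloy J: E = 302.5 GPa, ρ = 3180 kg/m³, cost = 93.20 $/kg
  alloy G: E = 34.60 GPa, ρ = 2450 kg/m³, cost = 0.05732 $/kg
  alloy Z: E = 65.36 GPa, ρ = 2210 kg/m³, cost = 4.430 $/kg
  alloy U: E = 328.0 GPa, ρ = 10290 kg/m³, cost = 35.00 $/kg
  alloy S: E = 368.0 GPa, ρ = 3930 kg/m³, cost = 26.00 $/kg
  alloy G: M = 246 MN·m per $
  alloy Z: M = 6.68 MN·m per $
  alloy S: M = 3.60 MN·m per $
  alloy J: M = 1.02 MN·m per $
  alloy U: M = 0.911 MN·m per $
Highest index: alloy G.

alloy G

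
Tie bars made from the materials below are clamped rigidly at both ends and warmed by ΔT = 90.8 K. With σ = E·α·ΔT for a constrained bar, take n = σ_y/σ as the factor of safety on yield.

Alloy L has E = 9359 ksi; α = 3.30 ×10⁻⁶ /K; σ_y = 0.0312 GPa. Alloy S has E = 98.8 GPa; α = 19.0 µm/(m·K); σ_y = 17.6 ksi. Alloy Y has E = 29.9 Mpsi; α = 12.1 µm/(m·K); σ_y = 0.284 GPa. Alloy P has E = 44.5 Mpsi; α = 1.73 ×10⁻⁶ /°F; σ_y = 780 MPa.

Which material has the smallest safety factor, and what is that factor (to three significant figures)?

With everything in SI (GPa, ×10⁻⁶/K, MPa):
  alloy L: E = 64.53, α = 3.30, σ_y = 31.20 → σ = 19.3 MPa, n = 1.61
  alloy S: E = 98.80, α = 19.0, σ_y = 121.3 → σ = 170 MPa, n = 0.712
  alloy Y: E = 206.2, α = 12.1, σ_y = 284.0 → σ = 226 MPa, n = 1.25
  alloy P: E = 306.8, α = 3.11, σ_y = 780.0 → σ = 86.8 MPa, n = 8.99
Alloy S has the lowest safety factor, n = 0.712.

alloy S, n = 0.712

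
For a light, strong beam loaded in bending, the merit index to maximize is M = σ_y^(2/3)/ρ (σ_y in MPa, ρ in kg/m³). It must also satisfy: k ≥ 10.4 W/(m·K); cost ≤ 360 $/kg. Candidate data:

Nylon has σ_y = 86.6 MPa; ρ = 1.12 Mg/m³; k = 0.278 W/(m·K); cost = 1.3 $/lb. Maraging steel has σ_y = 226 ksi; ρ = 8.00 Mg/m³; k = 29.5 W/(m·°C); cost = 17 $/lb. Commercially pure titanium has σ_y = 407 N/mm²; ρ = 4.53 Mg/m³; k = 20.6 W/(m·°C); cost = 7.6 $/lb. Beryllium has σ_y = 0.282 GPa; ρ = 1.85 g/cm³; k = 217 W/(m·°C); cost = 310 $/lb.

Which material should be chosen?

maraging steel

Screen on constraints: k ≥ 10.4 W/(m·K); cost ≤ 360 $/kg. Survivors: maraging steel, commercially pure titanium.
Putting every candidate on a common basis:
  maraging steel: σ_y = 1558 MPa, ρ = 8000 kg/m³
  commercially pure titanium: σ_y = 407.0 MPa, ρ = 4530 kg/m³
  maraging steel: M = 16.8×10⁻³
  commercially pure titanium: M = 12.1×10⁻³
Highest index: maraging steel.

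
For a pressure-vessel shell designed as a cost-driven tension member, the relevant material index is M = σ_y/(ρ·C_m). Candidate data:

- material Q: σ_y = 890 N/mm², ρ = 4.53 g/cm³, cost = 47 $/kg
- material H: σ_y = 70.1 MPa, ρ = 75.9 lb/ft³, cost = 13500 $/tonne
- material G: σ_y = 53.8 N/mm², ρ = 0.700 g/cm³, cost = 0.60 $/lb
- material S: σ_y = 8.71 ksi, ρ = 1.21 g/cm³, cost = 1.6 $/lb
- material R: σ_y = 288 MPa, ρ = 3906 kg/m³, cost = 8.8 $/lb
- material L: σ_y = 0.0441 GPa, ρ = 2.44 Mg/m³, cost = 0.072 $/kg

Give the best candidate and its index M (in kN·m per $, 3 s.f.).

After converting to SI:
  material Q: σ_y = 890.0 MPa, ρ = 4530 kg/m³, cost = 47.00 $/kg
  material H: σ_y = 70.10 MPa, ρ = 1216 kg/m³, cost = 13.50 $/kg
  material G: σ_y = 53.80 MPa, ρ = 700.0 kg/m³, cost = 1.323 $/kg
  material S: σ_y = 60.05 MPa, ρ = 1210 kg/m³, cost = 3.527 $/kg
  material R: σ_y = 288.0 MPa, ρ = 3906 kg/m³, cost = 19.40 $/kg
  material L: σ_y = 44.10 MPa, ρ = 2440 kg/m³, cost = 0.07200 $/kg
  material L: M = 251 kN·m per $
  material G: M = 58.1 kN·m per $
  material S: M = 14.1 kN·m per $
  material H: M = 4.27 kN·m per $
  material Q: M = 4.18 kN·m per $
  material R: M = 3.80 kN·m per $
Material L ranks first.

material L, M = 251 kN·m per $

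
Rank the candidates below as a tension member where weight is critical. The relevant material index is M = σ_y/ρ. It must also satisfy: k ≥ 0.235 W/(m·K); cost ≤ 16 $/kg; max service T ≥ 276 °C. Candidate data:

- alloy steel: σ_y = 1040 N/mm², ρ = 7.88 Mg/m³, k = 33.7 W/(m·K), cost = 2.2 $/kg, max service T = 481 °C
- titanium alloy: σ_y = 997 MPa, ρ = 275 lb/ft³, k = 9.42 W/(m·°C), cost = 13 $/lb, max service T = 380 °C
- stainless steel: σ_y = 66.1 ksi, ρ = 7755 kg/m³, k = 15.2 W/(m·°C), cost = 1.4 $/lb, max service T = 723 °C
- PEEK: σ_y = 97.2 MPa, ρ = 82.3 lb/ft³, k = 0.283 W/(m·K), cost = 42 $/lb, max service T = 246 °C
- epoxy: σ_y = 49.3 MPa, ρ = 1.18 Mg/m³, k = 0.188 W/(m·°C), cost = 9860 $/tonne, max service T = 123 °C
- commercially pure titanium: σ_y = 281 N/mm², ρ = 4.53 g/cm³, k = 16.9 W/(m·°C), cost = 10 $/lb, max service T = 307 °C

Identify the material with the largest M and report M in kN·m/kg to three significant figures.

alloy steel, M = 132 kN·m/kg

Screen on constraints: k ≥ 0.235 W/(m·K); cost ≤ 16 $/kg; max service T ≥ 276 °C. Survivors: alloy steel, stainless steel.
Normalizing units and computing the index:
  alloy steel: σ_y = 1040 MPa, ρ = 7880 kg/m³
  stainless steel: σ_y = 455.7 MPa, ρ = 7755 kg/m³
  alloy steel: M = 132 kN·m/kg
  stainless steel: M = 58.8 kN·m/kg
Alloy steel has the largest M.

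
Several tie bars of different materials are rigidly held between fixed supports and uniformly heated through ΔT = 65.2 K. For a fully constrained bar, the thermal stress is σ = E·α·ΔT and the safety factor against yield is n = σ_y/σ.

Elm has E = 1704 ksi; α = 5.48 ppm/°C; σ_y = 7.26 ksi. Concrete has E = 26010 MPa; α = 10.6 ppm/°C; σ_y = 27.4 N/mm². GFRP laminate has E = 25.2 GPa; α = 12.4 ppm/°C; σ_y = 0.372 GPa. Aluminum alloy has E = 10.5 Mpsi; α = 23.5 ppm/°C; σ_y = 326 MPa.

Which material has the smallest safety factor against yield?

In consistent units (E in GPa, α in ×10⁻⁶/K, σ_y in MPa):
  elm: E = 11.75, α = 5.48, σ_y = 50.06 → σ = 4.20 MPa, n = 11.9
  concrete: E = 26.01, α = 10.6, σ_y = 27.40 → σ = 18.0 MPa, n = 1.52
  GFRP laminate: E = 25.20, α = 12.4, σ_y = 372.0 → σ = 20.4 MPa, n = 18.3
  aluminum alloy: E = 72.39, α = 23.5, σ_y = 326.0 → σ = 111 MPa, n = 2.94
Concrete has the lowest safety factor, n = 1.52.

concrete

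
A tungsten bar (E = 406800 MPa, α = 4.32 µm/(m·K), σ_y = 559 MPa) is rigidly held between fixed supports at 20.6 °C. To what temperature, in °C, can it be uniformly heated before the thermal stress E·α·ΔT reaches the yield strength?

E = 406800 MPa = 406.8 GPa.
E·α·ΔT = 559.0 MPa ⇒ ΔT = 559.0 / (406.8×10³ × 4.32×10⁻⁶) = 318.1 K.
T = 20.6 + 318.1 = 338.7 °C.

339 °C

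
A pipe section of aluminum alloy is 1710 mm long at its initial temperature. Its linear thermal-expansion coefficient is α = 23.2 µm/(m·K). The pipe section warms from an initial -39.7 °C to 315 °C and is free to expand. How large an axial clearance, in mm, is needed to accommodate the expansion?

14.1 mm

ΔT = 315 − (-39.7) = 354.7 K.
ΔL = α·L₀·ΔT = 23.2×10⁻⁶ × 1710 mm × 354.7 K = 14.1 mm.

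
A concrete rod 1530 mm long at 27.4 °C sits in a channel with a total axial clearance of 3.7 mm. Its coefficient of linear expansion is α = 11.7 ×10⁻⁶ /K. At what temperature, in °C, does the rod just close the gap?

234 °C

α·L₀·ΔT = 3.7 mm ⇒ ΔT = 3.7 / (11.7×10⁻⁶ × 1530.0) = 206.7 K.
T = 27.4 + 206.7 = 234.1 °C.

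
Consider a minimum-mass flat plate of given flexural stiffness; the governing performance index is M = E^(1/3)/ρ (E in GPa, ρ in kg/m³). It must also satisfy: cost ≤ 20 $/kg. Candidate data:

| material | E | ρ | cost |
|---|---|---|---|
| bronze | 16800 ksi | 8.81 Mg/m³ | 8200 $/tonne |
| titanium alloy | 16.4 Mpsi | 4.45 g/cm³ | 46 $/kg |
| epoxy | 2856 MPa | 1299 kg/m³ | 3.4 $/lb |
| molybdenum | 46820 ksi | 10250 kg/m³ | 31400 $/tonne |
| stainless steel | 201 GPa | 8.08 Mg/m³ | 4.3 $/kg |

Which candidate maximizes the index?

Screen on constraints: cost ≤ 20 $/kg. Survivors: bronze, epoxy, stainless steel.
Convert each candidate to consistent units, then evaluate M:
  bronze: E = 115.8 GPa, ρ = 8810 kg/m³
  epoxy: E = 2.856 GPa, ρ = 1299 kg/m³
  stainless steel: E = 201.0 GPa, ρ = 8080 kg/m³
  epoxy: M = 1.09×10⁻³
  stainless steel: M = 0.725×10⁻³
  bronze: M = 0.553×10⁻³
The maximum is for epoxy.

epoxy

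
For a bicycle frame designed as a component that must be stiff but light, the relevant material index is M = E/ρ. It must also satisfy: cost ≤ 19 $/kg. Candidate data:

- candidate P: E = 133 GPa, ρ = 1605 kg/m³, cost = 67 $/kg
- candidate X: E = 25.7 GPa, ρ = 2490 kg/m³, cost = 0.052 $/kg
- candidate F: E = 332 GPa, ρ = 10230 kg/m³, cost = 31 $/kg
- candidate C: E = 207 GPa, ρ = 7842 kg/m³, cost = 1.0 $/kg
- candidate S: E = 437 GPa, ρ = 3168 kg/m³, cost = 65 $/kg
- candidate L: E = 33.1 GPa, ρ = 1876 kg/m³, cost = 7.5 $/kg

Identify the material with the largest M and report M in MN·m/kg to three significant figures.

Screen on constraints: cost ≤ 19 $/kg. Survivors: candidate X, candidate C, candidate L.
Evaluate M for each candidate:
  candidate C: M = 26.4 MN·m/kg
  candidate L: M = 17.6 MN·m/kg
  candidate X: M = 10.3 MN·m/kg
The maximum is for candidate C.

candidate C, M = 26.4 MN·m/kg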